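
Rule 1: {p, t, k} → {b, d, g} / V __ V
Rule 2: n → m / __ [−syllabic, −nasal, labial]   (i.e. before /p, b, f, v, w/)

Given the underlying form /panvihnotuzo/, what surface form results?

pamvihnoduzo

Rule 1 (intervocalic voicing): /t/ is a voiceless stop between vowels /o/ and /u/, so it voices to [d]. /panvihnotuzo/ → panvihnoduzo.
Rule 2 (nasal place assimilation): /n/ precedes the labial consonant /v/, so it assimilates in place to [m]. /panvihnoduzo/ → pamvihnoduzo.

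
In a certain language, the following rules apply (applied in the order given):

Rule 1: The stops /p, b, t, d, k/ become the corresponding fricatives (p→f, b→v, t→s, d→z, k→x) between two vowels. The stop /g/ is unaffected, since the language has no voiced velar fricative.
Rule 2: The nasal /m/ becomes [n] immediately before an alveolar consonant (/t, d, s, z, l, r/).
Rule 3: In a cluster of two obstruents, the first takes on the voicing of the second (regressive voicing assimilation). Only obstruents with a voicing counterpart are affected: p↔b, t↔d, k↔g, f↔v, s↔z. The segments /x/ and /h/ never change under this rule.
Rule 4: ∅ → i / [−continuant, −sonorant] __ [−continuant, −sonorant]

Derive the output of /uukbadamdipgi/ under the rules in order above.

uugibazandibigi

Rule 1 (intervocalic spirantization): /d/ is a stop between vowels /a/ and /a/, so it spirantizes to the fricative [z]. /uukbadamdipgi/ → uukbazamdipgi.
Rule 2 (nasal place assimilation): /m/ precedes the alveolar consonant /d/, so it assimilates in place to [n]. /uukbazamdipgi/ → uukbazandipgi.
Rule 3 (regressive voicing assimilation): /k/ precedes the voiced obstruent /b/, so it voices to [g] by assimilation. /p/ precedes the voiced obstruent /g/, so it voices to [b] by assimilation. /uukbazandipgi/ → uugbazandibgi.
Rule 4 (stop-cluster i-epenthesis): /g/ and /b/ form a stop–stop cluster, so [i] is inserted between them. /b/ and /g/ form a stop–stop cluster, so [i] is inserted between them. /uugbazandibgi/ → uugibazandibigi.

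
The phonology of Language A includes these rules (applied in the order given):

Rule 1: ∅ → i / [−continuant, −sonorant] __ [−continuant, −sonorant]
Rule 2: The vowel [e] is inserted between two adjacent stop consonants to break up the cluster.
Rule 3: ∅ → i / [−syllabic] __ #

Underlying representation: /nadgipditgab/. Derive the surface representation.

nadigipiditigabi

Rule 1 (stop-cluster i-epenthesis): /d/ and /g/ form a stop–stop cluster, so [i] is inserted between them. /p/ and /d/ form a stop–stop cluster, so [i] is inserted between them. /t/ and /g/ form a stop–stop cluster, so [i] is inserted between them. /nadgipditgab/ → nadigipiditigab.
Rule 2 (stop-cluster e-epenthesis): no segment meets the environment; /nadigipiditigab/ is unchanged.
Rule 3 (final i-epenthesis): the form ends in the consonant /b/, so [i] is inserted word-finally. /nadigipiditigab/ → nadigipiditigabi.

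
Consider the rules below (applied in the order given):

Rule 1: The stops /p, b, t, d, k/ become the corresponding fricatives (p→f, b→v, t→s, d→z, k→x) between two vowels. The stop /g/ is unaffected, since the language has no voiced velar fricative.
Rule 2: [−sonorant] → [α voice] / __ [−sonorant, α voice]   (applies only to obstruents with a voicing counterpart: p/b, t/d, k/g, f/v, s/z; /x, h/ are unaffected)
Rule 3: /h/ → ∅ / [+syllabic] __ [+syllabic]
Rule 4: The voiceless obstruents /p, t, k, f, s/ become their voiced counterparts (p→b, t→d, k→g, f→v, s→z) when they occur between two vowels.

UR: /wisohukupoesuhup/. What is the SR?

Rule 1 (intervocalic spirantization): /k/ is a stop between vowels /u/ and /u/, so it spirantizes to the fricative [x]. /p/ is a stop between vowels /u/ and /o/, so it spirantizes to the fricative [f]. /wisohukupoesuhup/ → wisohuxufoesuhup.
Rule 2 (regressive voicing assimilation): no segment meets the environment; /wisohuxufoesuhup/ is unchanged.
Rule 3 (intervocalic h-deletion): /h/ occurs between vowels /o/ and /u/, so it deletes. /h/ occurs between vowels /u/ and /u/, so it deletes. /wisohuxufoesuhup/ → wisouxufoesuup.
Rule 4 (intervocalic voicing): /s/ is a voiceless obstruent between vowels /i/ and /o/, so it voices to [z]. /f/ is a voiceless obstruent between vowels /u/ and /o/, so it voices to [v]. /s/ is a voiceless obstruent between vowels /e/ and /u/, so it voices to [z]. /wisouxufoesuup/ → wizouxuvoezuup.

wizouxuvoezuup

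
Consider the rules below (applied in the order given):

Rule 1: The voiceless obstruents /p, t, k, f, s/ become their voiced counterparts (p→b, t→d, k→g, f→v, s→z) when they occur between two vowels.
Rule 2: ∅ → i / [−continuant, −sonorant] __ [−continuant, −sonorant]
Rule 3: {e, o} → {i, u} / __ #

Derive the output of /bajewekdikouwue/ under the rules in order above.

bajewekidigouwui

Rule 1 (intervocalic voicing): /k/ is a voiceless obstruent between vowels /i/ and /o/, so it voices to [g]. /bajewekdikouwue/ → bajewekdigouwue.
Rule 2 (stop-cluster i-epenthesis): /k/ and /d/ form a stop–stop cluster, so [i] is inserted between them. /bajewekdigouwue/ → bajewekidigouwue.
Rule 3 (final vowel raising): /e/ is a mid vowel in word-final position, so it raises to [i]. /bajewekidigouwue/ → bajewekidigouwui.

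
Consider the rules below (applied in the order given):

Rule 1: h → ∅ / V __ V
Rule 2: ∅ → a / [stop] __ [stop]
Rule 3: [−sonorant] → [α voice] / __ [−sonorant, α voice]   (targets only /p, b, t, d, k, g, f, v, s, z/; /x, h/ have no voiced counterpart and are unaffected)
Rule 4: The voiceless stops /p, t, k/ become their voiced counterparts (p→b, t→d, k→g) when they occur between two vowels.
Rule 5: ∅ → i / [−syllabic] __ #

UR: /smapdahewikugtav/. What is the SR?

smabadaewigugadavi

Rule 1 (intervocalic h-deletion): /h/ occurs between vowels /a/ and /e/, so it deletes. /smapdahewikugtav/ → smapdaewikugtav.
Rule 2 (stop-cluster a-epenthesis): /p/ and /d/ form a stop–stop cluster, so [a] is inserted between them. /g/ and /t/ form a stop–stop cluster, so [a] is inserted between them. /smapdaewikugtav/ → smapadaewikugatav.
Rule 3 (regressive voicing assimilation): no segment meets the environment; /smapadaewikugatav/ is unchanged.
Rule 4 (intervocalic voicing): /p/ is a voiceless stop between vowels /a/ and /a/, so it voices to [b]. /k/ is a voiceless stop between vowels /i/ and /u/, so it voices to [g]. /t/ is a voiceless stop between vowels /a/ and /a/, so it voices to [d]. /smapadaewikugatav/ → smabadaewigugadav.
Rule 5 (final i-epenthesis): the form ends in the consonant /v/, so [i] is inserted word-finally. /smabadaewigugadav/ → smabadaewigugadavi.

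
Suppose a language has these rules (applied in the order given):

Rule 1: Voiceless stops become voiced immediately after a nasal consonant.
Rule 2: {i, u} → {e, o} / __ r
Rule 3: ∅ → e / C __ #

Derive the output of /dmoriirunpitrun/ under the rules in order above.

Rule 1 (post-nasal voicing): /p/ is a voiceless stop immediately after the nasal /n/, so it voices to [b]. /dmoriirunpitrun/ → dmoriirunbitrun.
Rule 2 (pre-rhotic lowering): /i/ is a high vowel immediately before /r/, so it lowers to [e]. /dmoriirunbitrun/ → dmorierunbitrun.
Rule 3 (final e-epenthesis): the form ends in the consonant /n/, so [e] is inserted word-finally. /dmorierunbitrun/ → dmorierunbitrune.

dmorierunbitrune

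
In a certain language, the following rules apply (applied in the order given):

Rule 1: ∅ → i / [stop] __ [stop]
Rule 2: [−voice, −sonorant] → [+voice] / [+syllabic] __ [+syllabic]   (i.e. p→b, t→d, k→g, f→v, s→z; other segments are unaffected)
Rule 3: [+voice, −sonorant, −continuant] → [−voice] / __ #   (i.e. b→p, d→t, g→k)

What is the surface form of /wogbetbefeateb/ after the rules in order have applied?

Rule 1 (stop-cluster i-epenthesis): /g/ and /b/ form a stop–stop cluster, so [i] is inserted between them. /t/ and /b/ form a stop–stop cluster, so [i] is inserted between them. /wogbetbefeateb/ → wogibetibefeateb.
Rule 2 (intervocalic voicing): /t/ is a voiceless obstruent between vowels /e/ and /i/, so it voices to [d]. /f/ is a voiceless obstruent between vowels /e/ and /e/, so it voices to [v]. /t/ is a voiceless obstruent between vowels /a/ and /e/, so it voices to [d]. /wogibetibefeateb/ → wogibedibeveadeb.
Rule 3 (final devoicing): /b/ is a voiced stop in word-final position, so it devoices to [p]. /wogibedibeveadeb/ → wogibedibeveadep.

wogibedibeveadep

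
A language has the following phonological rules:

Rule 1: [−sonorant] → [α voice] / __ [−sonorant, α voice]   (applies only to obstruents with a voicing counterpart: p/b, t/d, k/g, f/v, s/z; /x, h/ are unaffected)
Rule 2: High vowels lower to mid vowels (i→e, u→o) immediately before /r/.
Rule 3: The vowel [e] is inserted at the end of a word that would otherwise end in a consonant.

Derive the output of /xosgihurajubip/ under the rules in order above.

Rule 1 (regressive voicing assimilation): /s/ precedes the voiced obstruent /g/, so it voices to [z] by assimilation. /xosgihurajubip/ → xozgihurajubip.
Rule 2 (pre-rhotic lowering): /u/ is a high vowel immediately before /r/, so it lowers to [o]. /xozgihurajubip/ → xozgihorajubip.
Rule 3 (final e-epenthesis): the form ends in the consonant /p/, so [e] is inserted word-finally. /xozgihorajubip/ → xozgihorajubipe.

xozgihorajubipe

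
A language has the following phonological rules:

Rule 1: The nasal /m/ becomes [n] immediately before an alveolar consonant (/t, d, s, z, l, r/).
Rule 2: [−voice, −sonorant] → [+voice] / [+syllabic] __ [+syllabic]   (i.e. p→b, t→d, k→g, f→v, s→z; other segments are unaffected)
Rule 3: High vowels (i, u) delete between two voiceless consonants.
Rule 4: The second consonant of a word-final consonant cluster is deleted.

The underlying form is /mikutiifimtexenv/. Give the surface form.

Rule 1 (nasal place assimilation): /m/ precedes the alveolar consonant /t/, so it assimilates in place to [n]. /mikutiifimtexenv/ → mikutiifintexenv.
Rule 2 (intervocalic voicing): /k/ is a voiceless obstruent between vowels /i/ and /u/, so it voices to [g]. /t/ is a voiceless obstruent between vowels /u/ and /i/, so it voices to [d]. /f/ is a voiceless obstruent between vowels /i/ and /i/, so it voices to [v]. /mikutiifintexenv/ → migudiivintexenv.
Rule 3 (high vowel syncope): no segment meets the environment; /migudiivintexenv/ is unchanged.
Rule 4 (final cluster simplification): /v/ is the second consonant of a word-final cluster /nv/, so it deletes. /migudiivintexenv/ → migudiivintexen.

migudiivintexen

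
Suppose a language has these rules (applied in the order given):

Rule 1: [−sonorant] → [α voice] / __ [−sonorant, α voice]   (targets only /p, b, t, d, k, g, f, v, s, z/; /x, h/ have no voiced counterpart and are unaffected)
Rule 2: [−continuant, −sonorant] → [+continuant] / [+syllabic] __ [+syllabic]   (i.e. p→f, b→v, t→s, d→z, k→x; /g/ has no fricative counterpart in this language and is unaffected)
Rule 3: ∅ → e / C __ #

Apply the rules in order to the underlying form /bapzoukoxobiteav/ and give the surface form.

babzouxoxoviseave

Rule 1 (regressive voicing assimilation): /p/ precedes the voiced obstruent /z/, so it voices to [b] by assimilation. /bapzoukoxobiteav/ → babzoukoxobiteav.
Rule 2 (intervocalic spirantization): /k/ is a stop between vowels /u/ and /o/, so it spirantizes to the fricative [x]. /b/ is a stop between vowels /o/ and /i/, so it spirantizes to the fricative [v]. /t/ is a stop between vowels /i/ and /e/, so it spirantizes to the fricative [s]. /babzoukoxobiteav/ → babzouxoxoviseav.
Rule 3 (final e-epenthesis): the form ends in the consonant /v/, so [e] is inserted word-finally. /babzouxoxoviseav/ → babzouxoxoviseave.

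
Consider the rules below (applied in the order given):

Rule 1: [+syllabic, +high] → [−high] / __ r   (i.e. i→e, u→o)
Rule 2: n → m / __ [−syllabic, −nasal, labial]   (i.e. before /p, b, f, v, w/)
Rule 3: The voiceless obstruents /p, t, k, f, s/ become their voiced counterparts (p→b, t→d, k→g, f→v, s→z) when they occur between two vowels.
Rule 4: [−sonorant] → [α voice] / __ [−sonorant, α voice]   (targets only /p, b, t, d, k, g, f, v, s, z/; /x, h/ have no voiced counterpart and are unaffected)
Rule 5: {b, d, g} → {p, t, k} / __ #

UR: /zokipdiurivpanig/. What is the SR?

Rule 1 (pre-rhotic lowering): /u/ is a high vowel immediately before /r/, so it lowers to [o]. /zokipdiurivpanig/ → zokipdiorivpanig.
Rule 2 (nasal place assimilation): no segment meets the environment; /zokipdiorivpanig/ is unchanged.
Rule 3 (intervocalic voicing): /k/ is a voiceless obstruent between vowels /o/ and /i/, so it voices to [g]. /zokipdiorivpanig/ → zogipdiorivpanig.
Rule 4 (regressive voicing assimilation): /p/ precedes the voiced obstruent /d/, so it voices to [b] by assimilation. /v/ precedes the voiceless obstruent /p/, so it devoices to [f] by assimilation. /zogipdiorivpanig/ → zogibdiorifpanig.
Rule 5 (final devoicing): /g/ is a voiced stop in word-final position, so it devoices to [k]. /zogibdiorifpanig/ → zogibdiorifpanik.

zogibdiorifpanik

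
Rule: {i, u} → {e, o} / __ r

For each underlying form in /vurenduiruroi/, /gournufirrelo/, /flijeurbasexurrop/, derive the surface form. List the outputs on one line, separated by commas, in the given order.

/vurenduiruroi/: /u/ is a high vowel immediately before /r/, so it lowers to [o]. /i/ is a high vowel immediately before /r/, so it lowers to [e]. /u/ is a high vowel immediately before /r/, so it lowers to [o]. → [vorendueroroi].
/gournufirrelo/: /u/ is a high vowel immediately before /r/, so it lowers to [o]. /i/ is a high vowel immediately before /r/, so it lowers to [e]. → [goornuferrelo].
/flijeurbasexurrop/: /u/ is a high vowel immediately before /r/, so it lowers to [o]. /u/ is a high vowel immediately before /r/, so it lowers to [o]. → [flijeorbasexorrop].

vorendueroroi, goornuferrelo, flijeorbasexorrop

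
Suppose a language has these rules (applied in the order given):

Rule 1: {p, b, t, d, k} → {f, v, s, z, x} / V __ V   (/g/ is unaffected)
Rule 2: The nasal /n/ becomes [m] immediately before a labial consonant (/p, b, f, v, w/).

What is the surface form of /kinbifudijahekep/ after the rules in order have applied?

kimbifuzijahexep

Rule 1 (intervocalic spirantization): /d/ is a stop between vowels /u/ and /i/, so it spirantizes to the fricative [z]. /k/ is a stop between vowels /e/ and /e/, so it spirantizes to the fricative [x]. /kinbifudijahekep/ → kinbifuzijahexep.
Rule 2 (nasal place assimilation): /n/ precedes the labial consonant /b/, so it assimilates in place to [m]. /kinbifuzijahexep/ → kimbifuzijahexep.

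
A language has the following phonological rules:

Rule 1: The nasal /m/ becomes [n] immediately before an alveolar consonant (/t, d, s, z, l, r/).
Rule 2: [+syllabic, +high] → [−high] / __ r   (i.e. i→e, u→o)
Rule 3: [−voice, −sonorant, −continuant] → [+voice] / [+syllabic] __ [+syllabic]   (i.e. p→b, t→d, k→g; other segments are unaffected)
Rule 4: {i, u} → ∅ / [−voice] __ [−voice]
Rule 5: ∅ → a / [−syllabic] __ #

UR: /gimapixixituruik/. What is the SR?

Rule 1 (nasal place assimilation): no segment meets the environment; /gimapixixituruik/ is unchanged.
Rule 2 (pre-rhotic lowering): /u/ is a high vowel immediately before /r/, so it lowers to [o]. /gimapixixituruik/ → gimapixixitoruik.
Rule 3 (intervocalic voicing): /p/ is a voiceless stop between vowels /a/ and /i/, so it voices to [b]. /t/ is a voiceless stop between vowels /i/ and /o/, so it voices to [d]. /gimapixixitoruik/ → gimabixixidoruik.
Rule 4 (high vowel syncope): /i/ is a high vowel flanked by voiceless consonants /x/ and /x/, so it deletes. /gimabixixidoruik/ → gimabixxidoruik.
Rule 5 (final a-epenthesis): the form ends in the consonant /k/, so [a] is inserted word-finally. /gimabixxidoruik/ → gimabixxidoruika.

gimabixxidoruika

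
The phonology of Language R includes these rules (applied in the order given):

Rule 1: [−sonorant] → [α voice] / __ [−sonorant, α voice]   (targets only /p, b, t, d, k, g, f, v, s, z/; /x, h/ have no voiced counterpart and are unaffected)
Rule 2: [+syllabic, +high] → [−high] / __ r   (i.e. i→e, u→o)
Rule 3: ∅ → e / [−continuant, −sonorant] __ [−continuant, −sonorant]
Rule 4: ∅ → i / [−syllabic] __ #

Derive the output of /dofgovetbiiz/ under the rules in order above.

dovgovedebiizi

Rule 1 (regressive voicing assimilation): /f/ precedes the voiced obstruent /g/, so it voices to [v] by assimilation. /t/ precedes the voiced obstruent /b/, so it voices to [d] by assimilation. /dofgovetbiiz/ → dovgovedbiiz.
Rule 2 (pre-rhotic lowering): no segment meets the environment; /dovgovedbiiz/ is unchanged.
Rule 3 (stop-cluster e-epenthesis): /d/ and /b/ form a stop–stop cluster, so [e] is inserted between them. /dovgovedbiiz/ → dovgovedebiiz.
Rule 4 (final i-epenthesis): the form ends in the consonant /z/, so [i] is inserted word-finally. /dovgovedebiiz/ → dovgovedebiizi.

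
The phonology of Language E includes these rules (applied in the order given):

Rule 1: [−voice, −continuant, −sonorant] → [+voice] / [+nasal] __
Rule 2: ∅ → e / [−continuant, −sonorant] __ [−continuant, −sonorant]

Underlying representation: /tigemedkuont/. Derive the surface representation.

Rule 1 (post-nasal voicing): /t/ is a voiceless stop immediately after the nasal /n/, so it voices to [d]. /tigemedkuont/ → tigemedkuond.
Rule 2 (stop-cluster e-epenthesis): /d/ and /k/ form a stop–stop cluster, so [e] is inserted between them. /tigemedkuond/ → tigemedekuond.

tigemedekuond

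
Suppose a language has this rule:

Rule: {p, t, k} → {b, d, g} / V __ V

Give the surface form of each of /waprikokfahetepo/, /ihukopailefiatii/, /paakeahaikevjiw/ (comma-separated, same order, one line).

/waprikokfahetepo/: /k/ is a voiceless stop between vowels /i/ and /o/, so it voices to [g]. /t/ is a voiceless stop between vowels /e/ and /e/, so it voices to [d]. /p/ is a voiceless stop between vowels /e/ and /o/, so it voices to [b]. → [waprigokfahedebo].
/ihukopailefiatii/: /k/ is a voiceless stop between vowels /u/ and /o/, so it voices to [g]. /p/ is a voiceless stop between vowels /o/ and /a/, so it voices to [b]. /t/ is a voiceless stop between vowels /a/ and /i/, so it voices to [d]. → [ihugobailefiadii].
/paakeahaikevjiw/: /k/ is a voiceless stop between vowels /a/ and /e/, so it voices to [g]. /k/ is a voiceless stop between vowels /i/ and /e/, so it voices to [g]. → [paageahaigevjiw].

waprigokfahedebo, ihugobailefiadii, paageahaigevjiw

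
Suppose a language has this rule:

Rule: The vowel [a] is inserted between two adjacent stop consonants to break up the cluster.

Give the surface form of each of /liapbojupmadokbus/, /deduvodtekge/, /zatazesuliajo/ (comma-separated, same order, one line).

liapabojupmadokabus, deduvodatekage, zatazesuliajo

/liapbojupmadokbus/: /p/ and /b/ form a stop–stop cluster, so [a] is inserted between them. /k/ and /b/ form a stop–stop cluster, so [a] is inserted between them. → [liapabojupmadokabus].
/deduvodtekge/: /d/ and /t/ form a stop–stop cluster, so [a] is inserted between them. /k/ and /g/ form a stop–stop cluster, so [a] is inserted between them. → [deduvodatekage].
/zatazesuliajo/: the rule's environment is not met; surfaces unchanged as [zatazesuliajo].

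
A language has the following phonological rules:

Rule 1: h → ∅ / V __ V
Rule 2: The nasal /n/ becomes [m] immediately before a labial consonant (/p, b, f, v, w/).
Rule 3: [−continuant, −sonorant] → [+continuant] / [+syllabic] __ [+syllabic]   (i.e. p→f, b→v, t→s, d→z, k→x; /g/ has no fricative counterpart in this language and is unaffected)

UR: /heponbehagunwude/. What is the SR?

Rule 1 (intervocalic h-deletion): /h/ occurs between vowels /e/ and /a/, so it deletes. /heponbehagunwude/ → heponbeagunwude.
Rule 2 (nasal place assimilation): /n/ precedes the labial consonant /b/, so it assimilates in place to [m]. /n/ precedes the labial consonant /w/, so it assimilates in place to [m]. /heponbeagunwude/ → hepombeagumwude.
Rule 3 (intervocalic spirantization): /p/ is a stop between vowels /e/ and /o/, so it spirantizes to the fricative [f]. /d/ is a stop between vowels /u/ and /e/, so it spirantizes to the fricative [z]. /hepombeagumwude/ → hefombeagumwuze.

hefombeagumwuze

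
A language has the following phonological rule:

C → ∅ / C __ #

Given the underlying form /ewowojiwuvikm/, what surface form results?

ewowojiwuvik

/m/ is the second consonant of a word-final cluster /km/, so it deletes.
Surface form: [ewowojiwuvik].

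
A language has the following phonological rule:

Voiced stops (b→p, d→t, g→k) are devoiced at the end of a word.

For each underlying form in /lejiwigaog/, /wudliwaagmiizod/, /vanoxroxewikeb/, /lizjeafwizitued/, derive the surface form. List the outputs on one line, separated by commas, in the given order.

lejiwigaok, wudliwaagmiizot, vanoxroxewikep, lizjeafwizituet

/lejiwigaog/: /g/ is a voiced stop in word-final position, so it devoices to [k]. → [lejiwigaok].
/wudliwaagmiizod/: /d/ is a voiced stop in word-final position, so it devoices to [t]. → [wudliwaagmiizot].
/vanoxroxewikeb/: /b/ is a voiced stop in word-final position, so it devoices to [p]. → [vanoxroxewikep].
/lizjeafwizitued/: /d/ is a voiced stop in word-final position, so it devoices to [t]. → [lizjeafwizituet].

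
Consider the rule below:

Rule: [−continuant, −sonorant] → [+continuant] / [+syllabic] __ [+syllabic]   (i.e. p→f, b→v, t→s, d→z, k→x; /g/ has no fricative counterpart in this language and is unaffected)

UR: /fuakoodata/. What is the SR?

fuaxoozasa

/k/ is a stop between vowels /a/ and /o/, so it spirantizes to the fricative [x].
/d/ is a stop between vowels /o/ and /a/, so it spirantizes to the fricative [z].
/t/ is a stop between vowels /a/ and /a/, so it spirantizes to the fricative [s].
Surface form: [fuaxoozasa].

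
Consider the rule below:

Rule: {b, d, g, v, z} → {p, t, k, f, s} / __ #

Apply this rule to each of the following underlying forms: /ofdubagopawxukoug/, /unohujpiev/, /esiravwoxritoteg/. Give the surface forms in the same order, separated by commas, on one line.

/ofdubagopawxukoug/: /g/ is a voiced obstruent in word-final position, so it devoices to [k]. → [ofdubagopawxukouk].
/unohujpiev/: /v/ is a voiced obstruent in word-final position, so it devoices to [f]. → [unohujpief].
/esiravwoxritoteg/: /g/ is a voiced obstruent in word-final position, so it devoices to [k]. → [esiravwoxritotek].

ofdubagopawxukouk, unohujpief, esiravwoxritotek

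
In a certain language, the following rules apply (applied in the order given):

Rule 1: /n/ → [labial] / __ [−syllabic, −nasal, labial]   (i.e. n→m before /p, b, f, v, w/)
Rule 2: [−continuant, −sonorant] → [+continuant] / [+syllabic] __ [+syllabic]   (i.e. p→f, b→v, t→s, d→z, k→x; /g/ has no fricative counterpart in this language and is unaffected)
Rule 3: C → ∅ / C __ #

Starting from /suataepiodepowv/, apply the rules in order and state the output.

Rule 1 (nasal place assimilation): no segment meets the environment; /suataepiodepowv/ is unchanged.
Rule 2 (intervocalic spirantization): /t/ is a stop between vowels /a/ and /a/, so it spirantizes to the fricative [s]. /p/ is a stop between vowels /e/ and /i/, so it spirantizes to the fricative [f]. /d/ is a stop between vowels /o/ and /e/, so it spirantizes to the fricative [z]. /p/ is a stop between vowels /e/ and /o/, so it spirantizes to the fricative [f]. /suataepiodepowv/ → suasaefiozefowv.
Rule 3 (final cluster simplification): /v/ is the second consonant of a word-final cluster /wv/, so it deletes. /suasaefiozefowv/ → suasaefiozefow.

suasaefiozefow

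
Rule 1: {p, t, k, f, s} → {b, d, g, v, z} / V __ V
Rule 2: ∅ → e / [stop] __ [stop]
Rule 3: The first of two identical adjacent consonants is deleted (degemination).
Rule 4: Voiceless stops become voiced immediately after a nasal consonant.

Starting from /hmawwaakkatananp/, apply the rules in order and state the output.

hmawaakekadananb

Rule 1 (intervocalic voicing): /t/ is a voiceless obstruent between vowels /a/ and /a/, so it voices to [d]. /hmawwaakkatananp/ → hmawwaakkadananp.
Rule 2 (stop-cluster e-epenthesis): /k/ and /k/ form a stop–stop cluster, so [e] is inserted between them. /hmawwaakkadananp/ → hmawwaakekadananp.
Rule 3 (degemination): /ww/ is a geminate; the first /w/ deletes. /hmawwaakekadananp/ → hmawaakekadananp.
Rule 4 (post-nasal voicing): /p/ is a voiceless stop immediately after the nasal /n/, so it voices to [b]. /hmawaakekadananp/ → hmawaakekadananb.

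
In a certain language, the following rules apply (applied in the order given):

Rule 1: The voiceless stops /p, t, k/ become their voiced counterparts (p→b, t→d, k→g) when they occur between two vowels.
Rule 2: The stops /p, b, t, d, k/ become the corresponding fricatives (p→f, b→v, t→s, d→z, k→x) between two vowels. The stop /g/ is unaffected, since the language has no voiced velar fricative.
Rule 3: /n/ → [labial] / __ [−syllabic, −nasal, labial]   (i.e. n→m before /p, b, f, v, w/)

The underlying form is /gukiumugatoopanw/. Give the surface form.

gugiumugazoovamw

Rule 1 (intervocalic voicing): /k/ is a voiceless stop between vowels /u/ and /i/, so it voices to [g]. /t/ is a voiceless stop between vowels /a/ and /o/, so it voices to [d]. /p/ is a voiceless stop between vowels /o/ and /a/, so it voices to [b]. /gukiumugatoopanw/ → gugiumugadoobanw.
Rule 2 (intervocalic spirantization): /d/ is a stop between vowels /a/ and /o/, so it spirantizes to the fricative [z]. /b/ is a stop between vowels /o/ and /a/, so it spirantizes to the fricative [v]. /gugiumugadoobanw/ → gugiumugazoovanw.
Rule 3 (nasal place assimilation): /n/ precedes the labial consonant /w/, so it assimilates in place to [m]. /gugiumugazoovanw/ → gugiumugazoovamw.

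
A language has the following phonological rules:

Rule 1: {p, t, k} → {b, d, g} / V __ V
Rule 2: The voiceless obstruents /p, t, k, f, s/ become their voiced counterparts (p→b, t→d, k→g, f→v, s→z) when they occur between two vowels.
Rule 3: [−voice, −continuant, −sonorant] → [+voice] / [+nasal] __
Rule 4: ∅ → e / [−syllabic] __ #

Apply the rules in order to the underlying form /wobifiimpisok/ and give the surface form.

wobiviimbizoke

Rule 1 (intervocalic voicing): no segment meets the environment; /wobifiimpisok/ is unchanged.
Rule 2 (intervocalic voicing): /f/ is a voiceless obstruent between vowels /i/ and /i/, so it voices to [v]. /s/ is a voiceless obstruent between vowels /i/ and /o/, so it voices to [z]. /wobifiimpisok/ → wobiviimpizok.
Rule 3 (post-nasal voicing): /p/ is a voiceless stop immediately after the nasal /m/, so it voices to [b]. /wobiviimpizok/ → wobiviimbizok.
Rule 4 (final e-epenthesis): the form ends in the consonant /k/, so [e] is inserted word-finally. /wobiviimbizok/ → wobiviimbizoke.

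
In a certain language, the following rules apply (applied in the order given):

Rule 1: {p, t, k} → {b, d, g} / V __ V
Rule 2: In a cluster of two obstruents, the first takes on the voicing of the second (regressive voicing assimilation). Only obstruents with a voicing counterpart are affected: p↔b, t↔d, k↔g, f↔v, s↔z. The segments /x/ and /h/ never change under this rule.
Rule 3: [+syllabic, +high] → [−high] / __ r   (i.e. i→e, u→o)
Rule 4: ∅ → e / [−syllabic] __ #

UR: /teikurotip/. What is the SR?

teigorodipe

Rule 1 (intervocalic voicing): /k/ is a voiceless stop between vowels /i/ and /u/, so it voices to [g]. /t/ is a voiceless stop between vowels /o/ and /i/, so it voices to [d]. /teikurotip/ → teigurodip.
Rule 2 (regressive voicing assimilation): no segment meets the environment; /teigurodip/ is unchanged.
Rule 3 (pre-rhotic lowering): /u/ is a high vowel immediately before /r/, so it lowers to [o]. /teigurodip/ → teigorodip.
Rule 4 (final e-epenthesis): the form ends in the consonant /p/, so [e] is inserted word-finally. /teigorodip/ → teigorodipe.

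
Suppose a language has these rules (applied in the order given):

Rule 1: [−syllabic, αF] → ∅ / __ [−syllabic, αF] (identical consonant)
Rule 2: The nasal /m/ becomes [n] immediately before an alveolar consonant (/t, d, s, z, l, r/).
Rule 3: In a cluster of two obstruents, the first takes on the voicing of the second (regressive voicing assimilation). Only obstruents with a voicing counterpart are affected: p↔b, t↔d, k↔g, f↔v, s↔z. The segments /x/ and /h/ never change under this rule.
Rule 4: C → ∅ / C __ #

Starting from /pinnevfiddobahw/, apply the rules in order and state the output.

Rule 1 (degemination): /nn/ is a geminate; the first /n/ deletes. /dd/ is a geminate; the first /d/ deletes. /pinnevfiddobahw/ → pinevfidobahw.
Rule 2 (nasal place assimilation): no segment meets the environment; /pinevfidobahw/ is unchanged.
Rule 3 (regressive voicing assimilation): /v/ precedes the voiceless obstruent /f/, so it devoices to [f] by assimilation. /pinevfidobahw/ → pineffidobahw.
Rule 4 (final cluster simplification): /w/ is the second consonant of a word-final cluster /hw/, so it deletes. /pineffidobahw/ → pineffidobah.

pineffidobah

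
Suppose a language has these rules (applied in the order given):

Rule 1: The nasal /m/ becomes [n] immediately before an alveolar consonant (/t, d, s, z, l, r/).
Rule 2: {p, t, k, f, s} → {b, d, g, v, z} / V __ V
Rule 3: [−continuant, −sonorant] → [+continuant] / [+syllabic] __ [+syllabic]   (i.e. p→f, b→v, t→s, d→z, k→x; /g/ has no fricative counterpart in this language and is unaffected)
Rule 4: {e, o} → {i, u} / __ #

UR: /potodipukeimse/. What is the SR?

pozozivugeinsi

Rule 1 (nasal place assimilation): /m/ precedes the alveolar consonant /s/, so it assimilates in place to [n]. /potodipukeimse/ → potodipukeinse.
Rule 2 (intervocalic voicing): /t/ is a voiceless obstruent between vowels /o/ and /o/, so it voices to [d]. /p/ is a voiceless obstruent between vowels /i/ and /u/, so it voices to [b]. /k/ is a voiceless obstruent between vowels /u/ and /e/, so it voices to [g]. /potodipukeinse/ → pododibugeinse.
Rule 3 (intervocalic spirantization): /d/ is a stop between vowels /o/ and /o/, so it spirantizes to the fricative [z]. /d/ is a stop between vowels /o/ and /i/, so it spirantizes to the fricative [z]. /b/ is a stop between vowels /i/ and /u/, so it spirantizes to the fricative [v]. /pododibugeinse/ → pozozivugeinse.
Rule 4 (final vowel raising): /e/ is a mid vowel in word-final position, so it raises to [i]. /pozozivugeinse/ → pozozivugeinsi.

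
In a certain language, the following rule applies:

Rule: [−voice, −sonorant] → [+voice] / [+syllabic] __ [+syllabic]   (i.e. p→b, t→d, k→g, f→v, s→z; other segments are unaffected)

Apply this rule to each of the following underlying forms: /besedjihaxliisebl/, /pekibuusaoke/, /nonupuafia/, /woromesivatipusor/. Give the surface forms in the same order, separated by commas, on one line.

/besedjihaxliisebl/: /s/ is a voiceless obstruent between vowels /e/ and /e/, so it voices to [z]. /s/ is a voiceless obstruent between vowels /i/ and /e/, so it voices to [z]. → [bezedjihaxliizebl].
/pekibuusaoke/: /k/ is a voiceless obstruent between vowels /e/ and /i/, so it voices to [g]. /s/ is a voiceless obstruent between vowels /u/ and /a/, so it voices to [z]. /k/ is a voiceless obstruent between vowels /o/ and /e/, so it voices to [g]. → [pegibuuzaoge].
/nonupuafia/: /p/ is a voiceless obstruent between vowels /u/ and /u/, so it voices to [b]. /f/ is a voiceless obstruent between vowels /a/ and /i/, so it voices to [v]. → [nonubuavia].
/woromesivatipusor/: /s/ is a voiceless obstruent between vowels /e/ and /i/, so it voices to [z]. /t/ is a voiceless obstruent between vowels /a/ and /i/, so it voices to [d]. /p/ is a voiceless obstruent between vowels /i/ and /u/, so it voices to [b]. /s/ is a voiceless obstruent between vowels /u/ and /o/, so it voices to [z]. → [woromezivadibuzor].

bezedjihaxliizebl, pegibuuzaoge, nonubuavia, woromezivadibuzor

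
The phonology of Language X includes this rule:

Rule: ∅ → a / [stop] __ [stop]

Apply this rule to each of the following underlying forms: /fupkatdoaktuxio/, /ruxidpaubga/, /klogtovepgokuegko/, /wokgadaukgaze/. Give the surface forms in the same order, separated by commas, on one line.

/fupkatdoaktuxio/: /p/ and /k/ form a stop–stop cluster, so [a] is inserted between them. /t/ and /d/ form a stop–stop cluster, so [a] is inserted between them. /k/ and /t/ form a stop–stop cluster, so [a] is inserted between them. → [fupakatadoakatuxio].
/ruxidpaubga/: /d/ and /p/ form a stop–stop cluster, so [a] is inserted between them. /b/ and /g/ form a stop–stop cluster, so [a] is inserted between them. → [ruxidapaubaga].
/klogtovepgokuegko/: /g/ and /t/ form a stop–stop cluster, so [a] is inserted between them. /p/ and /g/ form a stop–stop cluster, so [a] is inserted between them. /g/ and /k/ form a stop–stop cluster, so [a] is inserted between them. → [klogatovepagokuegako].
/wokgadaukgaze/: /k/ and /g/ form a stop–stop cluster, so [a] is inserted between them. /k/ and /g/ form a stop–stop cluster, so [a] is inserted between them. → [wokagadaukagaze].

fupakatadoakatuxio, ruxidapaubaga, klogatovepagokuegako, wokagadaukagaze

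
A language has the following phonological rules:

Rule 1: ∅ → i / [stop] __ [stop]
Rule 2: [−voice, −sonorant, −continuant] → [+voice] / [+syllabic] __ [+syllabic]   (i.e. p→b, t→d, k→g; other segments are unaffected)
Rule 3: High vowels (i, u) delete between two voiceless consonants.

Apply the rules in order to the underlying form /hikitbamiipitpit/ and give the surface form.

Rule 1 (stop-cluster i-epenthesis): /t/ and /b/ form a stop–stop cluster, so [i] is inserted between them. /t/ and /p/ form a stop–stop cluster, so [i] is inserted between them. /hikitbamiipitpit/ → hikitibamiipitipit.
Rule 2 (intervocalic voicing): /k/ is a voiceless stop between vowels /i/ and /i/, so it voices to [g]. /t/ is a voiceless stop between vowels /i/ and /i/, so it voices to [d]. /p/ is a voiceless stop between vowels /i/ and /i/, so it voices to [b]. /t/ is a voiceless stop between vowels /i/ and /i/, so it voices to [d]. /p/ is a voiceless stop between vowels /i/ and /i/, so it voices to [b]. /hikitibamiipitipit/ → higidibamiibidibit.
Rule 3 (high vowel syncope): no segment meets the environment; /higidibamiibidibit/ is unchanged.

higidibamiibidibit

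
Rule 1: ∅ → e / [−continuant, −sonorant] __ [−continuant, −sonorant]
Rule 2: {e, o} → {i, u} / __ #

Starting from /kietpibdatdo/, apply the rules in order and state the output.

kietepibedatedu

Rule 1 (stop-cluster e-epenthesis): /t/ and /p/ form a stop–stop cluster, so [e] is inserted between them. /b/ and /d/ form a stop–stop cluster, so [e] is inserted between them. /t/ and /d/ form a stop–stop cluster, so [e] is inserted between them. /kietpibdatdo/ → kietepibedatedo.
Rule 2 (final vowel raising): /o/ is a mid vowel in word-final position, so it raises to [u]. /kietepibedatedo/ → kietepibedatedu.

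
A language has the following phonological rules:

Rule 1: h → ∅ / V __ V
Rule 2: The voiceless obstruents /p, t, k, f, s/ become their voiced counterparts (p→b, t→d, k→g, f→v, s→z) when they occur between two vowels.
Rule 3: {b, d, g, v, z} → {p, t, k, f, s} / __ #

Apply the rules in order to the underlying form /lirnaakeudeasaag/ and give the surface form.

Rule 1 (intervocalic h-deletion): no segment meets the environment; /lirnaakeudeasaag/ is unchanged.
Rule 2 (intervocalic voicing): /k/ is a voiceless obstruent between vowels /a/ and /e/, so it voices to [g]. /s/ is a voiceless obstruent between vowels /a/ and /a/, so it voices to [z]. /lirnaakeudeasaag/ → lirnaageudeazaag.
Rule 3 (final devoicing): /g/ is a voiced obstruent in word-final position, so it devoices to [k]. /lirnaageudeazaag/ → lirnaageudeazaak.

lirnaageudeazaak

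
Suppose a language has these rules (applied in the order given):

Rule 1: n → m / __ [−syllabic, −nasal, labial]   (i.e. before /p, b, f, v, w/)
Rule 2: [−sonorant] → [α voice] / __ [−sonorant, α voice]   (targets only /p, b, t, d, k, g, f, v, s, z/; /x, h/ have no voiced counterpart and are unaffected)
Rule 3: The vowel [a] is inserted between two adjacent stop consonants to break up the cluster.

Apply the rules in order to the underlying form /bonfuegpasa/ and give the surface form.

bomfuekapasa

Rule 1 (nasal place assimilation): /n/ precedes the labial consonant /f/, so it assimilates in place to [m]. /bonfuegpasa/ → bomfuegpasa.
Rule 2 (regressive voicing assimilation): /g/ precedes the voiceless obstruent /p/, so it devoices to [k] by assimilation. /bomfuegpasa/ → bomfuekpasa.
Rule 3 (stop-cluster a-epenthesis): /k/ and /p/ form a stop–stop cluster, so [a] is inserted between them. /bomfuekpasa/ → bomfuekapasa.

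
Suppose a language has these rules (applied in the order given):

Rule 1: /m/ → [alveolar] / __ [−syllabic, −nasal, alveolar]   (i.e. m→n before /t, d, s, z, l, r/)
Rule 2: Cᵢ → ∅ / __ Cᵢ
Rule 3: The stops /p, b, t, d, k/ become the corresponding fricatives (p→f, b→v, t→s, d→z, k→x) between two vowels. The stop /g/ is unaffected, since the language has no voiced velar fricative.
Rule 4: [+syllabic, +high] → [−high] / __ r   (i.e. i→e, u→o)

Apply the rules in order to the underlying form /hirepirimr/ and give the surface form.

hereferinr

Rule 1 (nasal place assimilation): /m/ precedes the alveolar consonant /r/, so it assimilates in place to [n]. /hirepirimr/ → hirepirinr.
Rule 2 (degemination): no segment meets the environment; /hirepirinr/ is unchanged.
Rule 3 (intervocalic spirantization): /p/ is a stop between vowels /e/ and /i/, so it spirantizes to the fricative [f]. /hirepirinr/ → hirefirinr.
Rule 4 (pre-rhotic lowering): /i/ is a high vowel immediately before /r/, so it lowers to [e]. /i/ is a high vowel immediately before /r/, so it lowers to [e]. /hirefirinr/ → hereferinr.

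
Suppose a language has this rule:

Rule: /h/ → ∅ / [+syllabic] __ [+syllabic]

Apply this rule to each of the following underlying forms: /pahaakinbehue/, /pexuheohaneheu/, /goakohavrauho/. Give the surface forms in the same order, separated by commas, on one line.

/pahaakinbehue/: /h/ occurs between vowels /a/ and /a/, so it deletes. /h/ occurs between vowels /e/ and /u/, so it deletes. → [paaakinbeue].
/pexuheohaneheu/: /h/ occurs between vowels /u/ and /e/, so it deletes. /h/ occurs between vowels /o/ and /a/, so it deletes. /h/ occurs between vowels /e/ and /e/, so it deletes. → [pexueoaneeu].
/goakohavrauho/: /h/ occurs between vowels /o/ and /a/, so it deletes. /h/ occurs between vowels /u/ and /o/, so it deletes. → [goakoavrauo].

paaakinbeue, pexueoaneeu, goakoavrauo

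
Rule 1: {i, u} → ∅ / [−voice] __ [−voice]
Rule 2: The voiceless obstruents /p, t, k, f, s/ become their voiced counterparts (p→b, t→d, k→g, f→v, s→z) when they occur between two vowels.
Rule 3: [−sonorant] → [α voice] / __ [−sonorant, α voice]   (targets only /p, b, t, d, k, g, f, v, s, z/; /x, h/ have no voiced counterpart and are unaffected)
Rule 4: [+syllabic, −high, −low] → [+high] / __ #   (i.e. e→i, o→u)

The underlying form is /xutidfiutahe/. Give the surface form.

xtitfiudahi

Rule 1 (high vowel syncope): /u/ is a high vowel flanked by voiceless consonants /x/ and /t/, so it deletes. /xutidfiutahe/ → xtidfiutahe.
Rule 2 (intervocalic voicing): /t/ is a voiceless obstruent between vowels /u/ and /a/, so it voices to [d]. /xtidfiutahe/ → xtidfiudahe.
Rule 3 (regressive voicing assimilation): /d/ precedes the voiceless obstruent /f/, so it devoices to [t] by assimilation. /xtidfiudahe/ → xtitfiudahe.
Rule 4 (final vowel raising): /e/ is a mid vowel in word-final position, so it raises to [i]. /xtitfiudahe/ → xtitfiudahi.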